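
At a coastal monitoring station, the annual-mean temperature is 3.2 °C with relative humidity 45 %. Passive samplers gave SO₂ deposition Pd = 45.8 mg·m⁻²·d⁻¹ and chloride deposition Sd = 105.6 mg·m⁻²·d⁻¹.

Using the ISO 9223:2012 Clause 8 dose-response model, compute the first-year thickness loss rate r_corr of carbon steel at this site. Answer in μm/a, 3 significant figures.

carbon steel: f(T) = +0.150·(T−10) [T≤10 °C] = -1.0200
  Pd branch = 1.77·Pd^0.52·e^(0.02·RH+f) = 11.47 μm/a
  Sd branch = 0.102·Sd^0.62·e^(0.033·RH+0.04·T) = 9.2 μm/a
  sum: 11.47 + 9.2 → r_corr = 20.67 μm/a

r_corr = 20.7 μm/a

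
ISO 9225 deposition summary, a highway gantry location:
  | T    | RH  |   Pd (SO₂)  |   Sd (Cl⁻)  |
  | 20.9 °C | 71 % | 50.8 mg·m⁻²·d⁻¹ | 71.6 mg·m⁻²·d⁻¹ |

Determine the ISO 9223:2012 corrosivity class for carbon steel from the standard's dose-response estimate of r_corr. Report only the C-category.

carbon steel: T>10 °C ⇒ hinge -0.054·(20.9−10) = -0.5886
  Pd branch = 1.77·Pd^0.52·e^(0.02·RH+f) = 31.34 μm/a
  Cl⁻ term: 0.102·71.6^0.62·exp(0.033·71+0.04·20.9) = 34.62
  sum: 31.34 + 34.62 → r_corr = 65.96 μm/a
Category bounds: 50…80 μm/a bracket r_corr ⇒ C4

C4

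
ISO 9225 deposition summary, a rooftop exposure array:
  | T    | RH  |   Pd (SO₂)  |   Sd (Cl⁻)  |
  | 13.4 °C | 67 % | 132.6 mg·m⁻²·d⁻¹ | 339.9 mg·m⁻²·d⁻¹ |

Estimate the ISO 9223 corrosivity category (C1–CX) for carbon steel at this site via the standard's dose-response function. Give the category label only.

carbon steel: f(T) = -0.054·(T−10) [T>10 °C] = -0.1836
  SO₂ term: 1.77·132.6^0.52·exp(0.02·67-0.1836) = 71.44
  Sd branch = 0.102·Sd^0.62·e^(0.033·RH+0.04·T) = 59.03 μm/a
  sum: 71.44 + 59.03 → r_corr = 130.5 μm/a
ISO 9223 Table 2 (carbon steel): 80 < 130 ≤ 200 μm/a ⇒ C5

C5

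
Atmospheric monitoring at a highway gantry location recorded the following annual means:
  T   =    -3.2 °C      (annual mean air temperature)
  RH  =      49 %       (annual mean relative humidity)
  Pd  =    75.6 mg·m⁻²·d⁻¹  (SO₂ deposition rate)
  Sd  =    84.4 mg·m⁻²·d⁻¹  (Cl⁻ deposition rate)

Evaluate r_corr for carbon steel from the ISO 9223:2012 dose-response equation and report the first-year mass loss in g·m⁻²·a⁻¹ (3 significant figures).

carbon steel: T≤10 °C ⇒ hinge +0.150·(-3.2−10) = -1.9800
  sulphur-dioxide contribution → 6.173 μm/a
  chloride contribution → 7.073 μm/a
  total first-year rate 13.25 μm/a
Convert to mass loss: 13.25 μm/a × 7.85 g/cm³ = 104 g·m⁻²·a⁻¹

r_corr = 104 g·m⁻²·a⁻¹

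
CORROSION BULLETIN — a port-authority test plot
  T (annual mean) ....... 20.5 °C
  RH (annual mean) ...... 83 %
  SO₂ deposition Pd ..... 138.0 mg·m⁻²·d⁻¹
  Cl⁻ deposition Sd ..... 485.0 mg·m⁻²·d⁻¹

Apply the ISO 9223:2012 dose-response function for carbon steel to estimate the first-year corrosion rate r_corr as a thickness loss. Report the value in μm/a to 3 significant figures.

carbon steel: T>10 °C ⇒ hinge -0.054·(20.5−10) = -0.5670
  Pd branch = 1.77·Pd^0.52·e^(0.02·RH+f) = 68.45 μm/a
  Cl⁻ term: 0.102·485.0^0.62·exp(0.033·83+0.04·20.5) = 165.7
  sum: 68.45 + 165.7 → r_corr = 234.2 μm/a

r_corr = 234 μm/a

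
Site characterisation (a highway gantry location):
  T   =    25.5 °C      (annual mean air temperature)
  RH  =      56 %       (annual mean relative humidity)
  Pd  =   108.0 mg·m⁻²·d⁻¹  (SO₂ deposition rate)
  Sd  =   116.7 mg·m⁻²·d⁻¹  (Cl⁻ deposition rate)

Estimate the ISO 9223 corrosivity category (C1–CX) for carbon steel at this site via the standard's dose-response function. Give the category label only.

carbon steel: f(T) = -0.054·(T−10) [T>10 °C] = -0.8370
  sulphur-dioxide contribution → 26.81 μm/a
  chloride contribution → 34.34 μm/a
  total first-year rate 61.14 μm/a
Category bounds: 50…80 μm/a bracket r_corr ⇒ C4

C4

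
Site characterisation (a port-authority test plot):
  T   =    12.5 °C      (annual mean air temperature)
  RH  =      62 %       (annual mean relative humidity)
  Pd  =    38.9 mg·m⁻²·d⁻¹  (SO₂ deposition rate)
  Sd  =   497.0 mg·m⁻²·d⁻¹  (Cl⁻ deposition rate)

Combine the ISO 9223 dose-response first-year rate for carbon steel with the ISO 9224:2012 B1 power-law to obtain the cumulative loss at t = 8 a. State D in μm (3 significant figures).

D(8) = 288 μm

carbon steel: temperature factor f = -0.054·(2.5) = -0.1350
  SO₂ term: 1.77·38.9^0.52·exp(0.02·62-0.1350) = 35.86
  Sd branch = 0.102·Sd^0.62·e^(0.033·RH+0.04·T) = 61.1 μm/a
  sum: 35.86 + 61.1 → r_corr = 96.96 μm/a
Long-term exponent b (ISO 9224 Table 2, B1) = 0.523
  D(8) = 96.96 × 8^0.523 = 96.96 × 2.967 = 287.7 μm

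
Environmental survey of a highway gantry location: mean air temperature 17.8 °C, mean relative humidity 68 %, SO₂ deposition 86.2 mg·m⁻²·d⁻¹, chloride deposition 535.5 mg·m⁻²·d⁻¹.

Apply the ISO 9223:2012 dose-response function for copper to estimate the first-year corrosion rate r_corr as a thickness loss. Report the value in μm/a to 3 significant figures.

copper: f(T) = -0.080·(T−10) [T>10 °C] = -0.6240
  sulphur-dioxide contribution → 0.4999 μm/a
  chloride contribution → 1.547 μm/a
  total first-year rate 2.047 μm/a

r_corr = 2.05 μm/a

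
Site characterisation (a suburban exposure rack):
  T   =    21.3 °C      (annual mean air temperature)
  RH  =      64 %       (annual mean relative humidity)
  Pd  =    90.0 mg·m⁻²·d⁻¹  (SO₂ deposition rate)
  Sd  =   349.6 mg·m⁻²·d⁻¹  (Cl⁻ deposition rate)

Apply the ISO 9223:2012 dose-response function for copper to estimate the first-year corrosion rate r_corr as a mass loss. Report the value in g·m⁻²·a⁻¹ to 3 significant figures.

r_corr = 15.4 g·m⁻²·a⁻¹

copper: T>10 °C ⇒ hinge -0.080·(21.3−10) = -0.9040
  Pd branch = 0.0053·Pd^0.26·e^(0.059·RH+f) = 0.3018 μm/a
  Cl⁻ term: 0.01025·349.6^0.27·exp(0.036·64+0.049·21.3) = 1.417
  sum: 0.3018 + 1.417 → r_corr = 1.719 μm/a
Convert to mass loss: 1.719 μm/a × 8.96 g/cm³ = 15.4 g·m⁻²·a⁻¹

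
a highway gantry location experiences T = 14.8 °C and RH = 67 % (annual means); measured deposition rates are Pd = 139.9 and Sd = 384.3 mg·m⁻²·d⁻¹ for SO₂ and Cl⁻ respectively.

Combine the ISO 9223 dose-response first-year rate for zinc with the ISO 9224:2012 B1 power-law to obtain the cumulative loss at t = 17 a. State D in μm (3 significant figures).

D(17) = 48.9 μm

zinc: f(T) = -0.071·(T−10) [T>10 °C] = -0.3408
  SO₂ term: 0.0129·139.9^0.44·exp(0.046·67-0.3408) = 1.759
  Cl⁻ term: 0.0175·384.3^0.57·exp(0.008·67+0.085·14.8) = 3.129
  r_corr = 1.759 + 3.129 = 4.888 μm/a
Power-law: D(17) = r_corr · 17^0.813
  D(17) = 4.888 × 17^0.813 = 4.888 × 10.01 = 48.92 μm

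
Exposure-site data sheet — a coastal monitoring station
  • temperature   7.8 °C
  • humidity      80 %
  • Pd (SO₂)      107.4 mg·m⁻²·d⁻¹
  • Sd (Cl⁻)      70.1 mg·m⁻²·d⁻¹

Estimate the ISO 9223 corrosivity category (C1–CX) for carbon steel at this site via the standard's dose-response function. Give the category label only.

C5

carbon steel: temperature factor f = +0.150·(-2.2) = -0.3300
  Pd branch = 1.77·Pd^0.52·e^(0.02·RH+f) = 71.72 μm/a
  Sd branch = 0.102·Sd^0.62·e^(0.033·RH+0.04·T) = 27.23 μm/a
  sum: 71.72 + 27.23 → r_corr = 98.95 μm/a
ISO 9223 Table 2 (carbon steel): 80 < 98.9 ≤ 200 μm/a ⇒ C5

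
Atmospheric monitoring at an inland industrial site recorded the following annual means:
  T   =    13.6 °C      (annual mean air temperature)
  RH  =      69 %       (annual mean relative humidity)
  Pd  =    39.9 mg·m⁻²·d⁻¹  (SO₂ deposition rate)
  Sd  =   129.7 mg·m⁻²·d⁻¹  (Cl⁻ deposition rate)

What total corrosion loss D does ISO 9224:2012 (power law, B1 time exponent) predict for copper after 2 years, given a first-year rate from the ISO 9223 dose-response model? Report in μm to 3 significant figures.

copper: f(T) = -0.080·(T−10) [T>10 °C] = -0.2880
  sulphur-dioxide contribution → 0.6074 μm/a
  chloride contribution → 0.8901 μm/a
  ⇒ r_corr(copper) = 1.497 μm/a
Long-term exponent b (ISO 9224 Table 2, B1) = 0.667
  D(2) = 1.497 × 2^0.667 = 1.497 × 1.588 = 2.378 μm

D(2) = 2.38 μm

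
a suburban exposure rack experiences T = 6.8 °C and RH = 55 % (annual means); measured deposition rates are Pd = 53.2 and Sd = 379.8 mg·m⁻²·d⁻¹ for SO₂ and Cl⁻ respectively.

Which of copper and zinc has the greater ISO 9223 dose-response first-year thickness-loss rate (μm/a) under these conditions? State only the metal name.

copper: f(T) = +0.126·(T−10) [T≤10 °C] = -0.4032
  sulphur-dioxide contribution → 0.2554 μm/a
  chloride contribution → 0.515 μm/a
  ⇒ r_corr(copper) = 0.7704 μm/a
zinc: f(T) = +0.038·(T−10) [T≤10 °C] = -0.1216
  sulphur-dioxide contribution → 0.824 μm/a
  chloride contribution → 1.431 μm/a
  ⇒ r_corr(zinc) = 2.255 μm/a
Ordering by μm/a: zinc (2.25) > copper (0.77)

zinc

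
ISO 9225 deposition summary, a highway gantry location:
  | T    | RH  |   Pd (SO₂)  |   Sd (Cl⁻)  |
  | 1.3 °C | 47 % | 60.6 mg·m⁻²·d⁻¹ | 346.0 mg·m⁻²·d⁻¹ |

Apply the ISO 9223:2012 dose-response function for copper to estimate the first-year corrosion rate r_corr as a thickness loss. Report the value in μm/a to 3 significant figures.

r_corr = 0.370 μm/a

copper: f(T) = +0.126·(T−10) [T≤10 °C] = -1.0962
  SO₂ term: 0.0053·60.6^0.26·exp(0.059·47-1.0962) = 0.0824
  Sd branch = 0.01025·Sd^0.27·e^(0.036·RH+0.049·T) = 0.2876 μm/a
  sum: 0.0824 + 0.2876 → r_corr = 0.37 μm/a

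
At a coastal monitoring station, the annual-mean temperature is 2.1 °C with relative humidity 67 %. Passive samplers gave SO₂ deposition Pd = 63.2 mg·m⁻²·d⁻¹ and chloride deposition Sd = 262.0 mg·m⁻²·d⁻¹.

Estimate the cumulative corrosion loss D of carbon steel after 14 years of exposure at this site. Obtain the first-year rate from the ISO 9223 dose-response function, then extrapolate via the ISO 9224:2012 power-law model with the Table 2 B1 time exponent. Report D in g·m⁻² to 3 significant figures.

D(14) = 1.55e+03 g·m⁻²

carbon steel: f(T) = +0.150·(T−10) [T≤10 °C] = -1.1850
  SO₂ term: 1.77·63.2^0.52·exp(0.02·67-1.1850) = 17.85
  Cl⁻ term: 0.102·262.0^0.62·exp(0.033·67+0.04·2.1) = 31.96
  r_corr = 17.85 + 31.96 = 49.81 μm/a
ISO 9224: D(t) = r_corr · t^b with b = 0.523 (carbon steel, B1)
  D(14) = 49.81 × 14^0.523 = 49.81 × 3.976 = 198.1 μm
  Mass loss = 198.1 μm × 7.85 g/cm³ = 1555 g·m⁻²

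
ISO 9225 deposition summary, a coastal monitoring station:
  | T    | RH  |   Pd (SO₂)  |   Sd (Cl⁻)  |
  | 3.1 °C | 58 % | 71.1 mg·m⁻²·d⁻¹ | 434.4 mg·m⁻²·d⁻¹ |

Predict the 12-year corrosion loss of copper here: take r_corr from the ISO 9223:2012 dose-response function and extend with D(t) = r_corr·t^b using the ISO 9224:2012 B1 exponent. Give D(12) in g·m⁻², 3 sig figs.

D(12) = 33.0 g·m⁻²

copper: f(T) = +0.126·(T−10) [T≤10 °C] = -0.8694
  SO₂ term: 0.0053·71.1^0.26·exp(0.059·58-0.8694) = 0.2062
  Cl⁻ term: 0.01025·434.4^0.27·exp(0.036·58+0.049·3.1) = 0.4963
  r_corr = 0.2062 + 0.4963 = 0.7025 μm/a
Power-law: D(12) = r_corr · 12^0.667
  D(12) = 0.7025 × 12^0.667 = 0.7025 × 5.246 = 3.685 μm
  Mass loss = 3.685 μm × 8.96 g/cm³ = 33.02 g·m⁻²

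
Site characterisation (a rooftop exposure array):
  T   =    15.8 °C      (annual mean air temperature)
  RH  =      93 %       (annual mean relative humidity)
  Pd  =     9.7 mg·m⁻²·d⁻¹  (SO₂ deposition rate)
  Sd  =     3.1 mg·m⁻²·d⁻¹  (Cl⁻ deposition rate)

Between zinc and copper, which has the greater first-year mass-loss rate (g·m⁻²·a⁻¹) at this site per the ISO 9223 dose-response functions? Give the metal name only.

zinc: T>10 °C ⇒ hinge -0.071·(15.8−10) = -0.4118
  Pd branch = 0.0129·Pd^0.44·e^(0.046·RH+f) = 1.674 μm/a
  Cl⁻ term: 0.0175·3.1^0.57·exp(0.008·93+0.085·15.8) = 0.2688
  sum: 1.674 + 0.2688 → r_corr = 1.943 μm/a
  mass loss = 1.943 μm/a × 7.14 g/cm³ = 13.87 g·m⁻²·a⁻¹
copper: T>10 °C ⇒ hinge -0.080·(15.8−10) = -0.4640
  SO₂ term: 0.0053·9.7^0.26·exp(0.059·93-0.4640) = 1.453
  Cl⁻ term: 0.01025·3.1^0.27·exp(0.036·93+0.049·15.8) = 0.8583
  sum: 1.453 + 0.8583 → r_corr = 2.311 μm/a
  mass loss = 2.311 μm/a × 8.96 g/cm³ = 20.71 g·m⁻²·a⁻¹
Ordering by g·m⁻²·a⁻¹: copper (20.7) > zinc (13.9)

copper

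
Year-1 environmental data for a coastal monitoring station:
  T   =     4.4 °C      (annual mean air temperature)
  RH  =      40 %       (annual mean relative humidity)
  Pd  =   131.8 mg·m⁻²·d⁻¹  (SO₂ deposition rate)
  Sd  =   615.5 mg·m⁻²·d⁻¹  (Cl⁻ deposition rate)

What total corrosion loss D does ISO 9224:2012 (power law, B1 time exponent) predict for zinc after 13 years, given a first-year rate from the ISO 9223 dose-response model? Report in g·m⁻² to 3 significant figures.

zinc: T≤10 °C ⇒ hinge +0.038·(4.4−10) = -0.2128
  SO₂ term: 0.0129·131.8^0.44·exp(0.046·40-0.2128) = 0.5624
  Sd branch = 0.0175·Sd^0.57·e^(0.008·RH+0.085·T) = 1.362 μm/a
  r_corr = 0.5624 + 1.362 = 1.925 μm/a
Long-term exponent b (ISO 9224 Table 2, B1) = 0.813
  D(13) = 1.925 × 13^0.813 = 1.925 × 8.047 = 15.49 μm
  Mass loss = 15.49 μm × 7.14 g/cm³ = 110.6 g·m⁻²

D(13) = 111 g·m⁻²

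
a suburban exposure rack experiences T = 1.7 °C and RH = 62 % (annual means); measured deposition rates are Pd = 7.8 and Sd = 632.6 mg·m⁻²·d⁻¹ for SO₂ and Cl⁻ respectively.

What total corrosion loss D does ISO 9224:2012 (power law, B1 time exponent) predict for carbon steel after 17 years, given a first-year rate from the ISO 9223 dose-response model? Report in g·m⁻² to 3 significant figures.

carbon steel: f(T) = +0.150·(T−10) [T≤10 °C] = -1.2450
  Pd branch = 1.77·Pd^0.52·e^(0.02·RH+f) = 5.125 μm/a
  Sd branch = 0.102·Sd^0.62·e^(0.033·RH+0.04·T) = 46.07 μm/a
  sum: 5.125 + 46.07 → r_corr = 51.19 μm/a
Power-law: D(17) = r_corr · 17^0.523
  D(17) = 51.19 × 17^0.523 = 51.19 × 4.401 = 225.3 μm
  Mass loss = 225.3 μm × 7.85 g/cm³ = 1768 g·m⁻²

D(17) = 1.77e+03 g·m⁻²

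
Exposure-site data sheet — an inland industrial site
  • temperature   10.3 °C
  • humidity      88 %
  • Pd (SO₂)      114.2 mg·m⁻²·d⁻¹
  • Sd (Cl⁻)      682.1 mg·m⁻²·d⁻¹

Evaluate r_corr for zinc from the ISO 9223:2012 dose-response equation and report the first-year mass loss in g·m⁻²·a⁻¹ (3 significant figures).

r_corr = 66.5 g·m⁻²·a⁻¹

zinc: f(T) = -0.071·(T−10) [T>10 °C] = -0.0213
  Pd branch = 0.0129·Pd^0.44·e^(0.046·RH+f) = 5.817 μm/a
  Sd branch = 0.0175·Sd^0.57·e^(0.008·RH+0.085·T) = 3.502 μm/a
  r_corr = 5.817 + 3.502 = 9.319 μm/a
Convert to mass loss: 9.319 μm/a × 7.14 g/cm³ = 66.54 g·m⁻²·a⁻¹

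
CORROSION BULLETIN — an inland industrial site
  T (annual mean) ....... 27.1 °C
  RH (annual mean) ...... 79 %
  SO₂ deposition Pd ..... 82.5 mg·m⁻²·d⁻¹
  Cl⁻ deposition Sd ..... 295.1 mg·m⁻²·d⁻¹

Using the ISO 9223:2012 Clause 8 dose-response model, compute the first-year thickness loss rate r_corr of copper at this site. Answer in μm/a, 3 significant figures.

r_corr = 3.54 μm/a

copper: T>10 °C ⇒ hinge -0.080·(27.1−10) = -1.3680
  SO₂ term: 0.0053·82.5^0.26·exp(0.059·79-1.3680) = 0.4495
  Cl⁻ term: 0.01025·295.1^0.27·exp(0.036·79+0.049·27.1) = 3.086
  r_corr = 0.4495 + 3.086 = 3.536 μm/a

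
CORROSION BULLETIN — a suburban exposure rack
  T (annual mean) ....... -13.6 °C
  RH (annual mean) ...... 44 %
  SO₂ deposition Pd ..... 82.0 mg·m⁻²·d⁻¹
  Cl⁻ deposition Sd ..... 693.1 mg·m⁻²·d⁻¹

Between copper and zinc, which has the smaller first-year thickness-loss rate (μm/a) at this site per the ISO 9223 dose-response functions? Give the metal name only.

copper

copper: f(T) = +0.126·(T−10) [T≤10 °C] = -2.9736
  SO₂ term: 0.0053·82.0^0.26·exp(0.059·44-2.9736) = 0.01143
  Cl⁻ term: 0.01025·693.1^0.27·exp(0.036·44+0.049·-13.6) = 0.1501
  sum: 0.01143 + 0.1501 → r_corr = 0.1615 μm/a
zinc: temperature factor f = +0.038·(-23.6) = -0.8968
  Pd branch = 0.0129·Pd^0.44·e^(0.046·RH+f) = 0.2768 μm/a
  Sd branch = 0.0175·Sd^0.57·e^(0.008·RH+0.085·T) = 0.3259 μm/a
  sum: 0.2768 + 0.3259 → r_corr = 0.6028 μm/a
Ordering by μm/a: zinc (0.603) > copper (0.161)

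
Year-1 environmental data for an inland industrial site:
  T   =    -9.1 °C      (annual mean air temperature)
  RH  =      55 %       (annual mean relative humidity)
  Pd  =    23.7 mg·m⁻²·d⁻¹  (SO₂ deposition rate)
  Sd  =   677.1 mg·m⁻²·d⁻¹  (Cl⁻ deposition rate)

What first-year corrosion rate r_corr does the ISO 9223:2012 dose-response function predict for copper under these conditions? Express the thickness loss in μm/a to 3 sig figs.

copper: temperature factor f = +0.126·(-19.1) = -2.4066
  SO₂ term: 0.0053·23.7^0.26·exp(0.059·55-2.4066) = 0.02791
  Cl⁻ term: 0.01025·677.1^0.27·exp(0.036·55+0.049·-9.1) = 0.2762
  sum: 0.02791 + 0.2762 → r_corr = 0.3041 μm/a

r_corr = 0.304 μm/a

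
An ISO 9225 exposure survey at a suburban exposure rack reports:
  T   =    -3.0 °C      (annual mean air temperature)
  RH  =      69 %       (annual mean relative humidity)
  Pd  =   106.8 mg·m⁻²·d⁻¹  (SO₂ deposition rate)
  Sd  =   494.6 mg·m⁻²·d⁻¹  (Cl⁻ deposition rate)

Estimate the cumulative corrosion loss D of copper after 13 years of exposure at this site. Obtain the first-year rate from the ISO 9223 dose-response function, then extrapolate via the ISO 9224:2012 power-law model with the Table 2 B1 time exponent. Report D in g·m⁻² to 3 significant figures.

copper: f(T) = +0.126·(T−10) [T≤10 °C] = -1.6380
  Pd branch = 0.0053·Pd^0.26·e^(0.059·RH+f) = 0.2034 μm/a
  Cl⁻ term: 0.01025·494.6^0.27·exp(0.036·69+0.049·-3.0) = 0.5664
  sum: 0.2034 + 0.5664 → r_corr = 0.7698 μm/a
Long-term exponent b (ISO 9224 Table 2, B1) = 0.667
  D(13) = 0.7698 × 13^0.667 = 0.7698 × 5.534 = 4.26 μm
  Mass loss = 4.26 μm × 8.96 g/cm³ = 38.17 g·m⁻²

D(13) = 38.2 g·m⁻²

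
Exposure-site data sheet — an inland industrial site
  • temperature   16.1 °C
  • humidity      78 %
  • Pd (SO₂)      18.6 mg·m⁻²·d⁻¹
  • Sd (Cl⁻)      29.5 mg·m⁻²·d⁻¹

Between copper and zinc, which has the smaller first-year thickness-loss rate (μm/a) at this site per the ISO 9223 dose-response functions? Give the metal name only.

copper

copper: temperature factor f = -0.080·(6.1) = -0.4880
  sulphur-dioxide contribution → 0.6935 μm/a
  chloride contribution → 0.9326 μm/a
  total first-year rate 1.626 μm/a
zinc: temperature factor f = -0.071·(6.1) = -0.4331
  sulphur-dioxide contribution → 1.095 μm/a
  chloride contribution → 0.8834 μm/a
  ⇒ r_corr(zinc) = 1.978 μm/a
Ordering by μm/a: zinc (1.98) > copper (1.63)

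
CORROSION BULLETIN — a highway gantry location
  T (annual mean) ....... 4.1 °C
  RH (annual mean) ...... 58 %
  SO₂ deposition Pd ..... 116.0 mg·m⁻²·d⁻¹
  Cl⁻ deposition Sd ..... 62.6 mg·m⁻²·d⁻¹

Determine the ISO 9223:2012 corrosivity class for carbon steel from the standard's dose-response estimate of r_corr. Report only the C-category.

carbon steel: temperature factor f = +0.150·(-5.9) = -0.8850
  Pd branch = 1.77·Pd^0.52·e^(0.02·RH+f) = 27.6 μm/a
  Cl⁻ term: 0.102·62.6^0.62·exp(0.033·58+0.04·4.1) = 10.59
  r_corr = 27.6 + 10.59 = 38.19 μm/a
38.2 μm/a falls in (25, 50] for carbon steel → category C3

C3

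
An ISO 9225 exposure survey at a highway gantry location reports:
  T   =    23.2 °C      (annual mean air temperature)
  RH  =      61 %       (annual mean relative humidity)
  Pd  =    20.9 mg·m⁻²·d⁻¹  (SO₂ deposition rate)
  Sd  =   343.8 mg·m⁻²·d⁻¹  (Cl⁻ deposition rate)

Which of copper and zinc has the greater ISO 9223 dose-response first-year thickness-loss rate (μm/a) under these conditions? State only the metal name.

zinc

copper: temperature factor f = -0.080·(13.2) = -1.0560
  sulphur-dioxide contribution → 0.1486 μm/a
  chloride contribution → 1.39 μm/a
  total first-year rate 1.538 μm/a
zinc: T>10 °C ⇒ hinge -0.071·(23.2−10) = -0.9372
  sulphur-dioxide contribution → 0.3185 μm/a
  chloride contribution → 5.716 μm/a
  total first-year rate 6.035 μm/a
Ordering by μm/a: zinc (6.03) > copper (1.54)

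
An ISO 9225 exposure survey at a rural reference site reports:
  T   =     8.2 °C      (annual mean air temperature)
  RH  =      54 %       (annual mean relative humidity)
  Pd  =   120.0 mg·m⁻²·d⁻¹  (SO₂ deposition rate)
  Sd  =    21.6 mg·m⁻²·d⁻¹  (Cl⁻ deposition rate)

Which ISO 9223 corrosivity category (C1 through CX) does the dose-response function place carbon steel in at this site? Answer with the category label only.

carbon steel: T≤10 °C ⇒ hinge +0.150·(8.2−10) = -0.2700
  Pd branch = 1.77·Pd^0.52·e^(0.02·RH+f) = 47.97 μm/a
  Sd branch = 0.102·Sd^0.62·e^(0.033·RH+0.04·T) = 5.654 μm/a
  r_corr = 47.97 + 5.654 = 53.62 μm/a
ISO 9223 Table 2 (carbon steel): 50 < 53.6 ≤ 80 μm/a ⇒ C4

C4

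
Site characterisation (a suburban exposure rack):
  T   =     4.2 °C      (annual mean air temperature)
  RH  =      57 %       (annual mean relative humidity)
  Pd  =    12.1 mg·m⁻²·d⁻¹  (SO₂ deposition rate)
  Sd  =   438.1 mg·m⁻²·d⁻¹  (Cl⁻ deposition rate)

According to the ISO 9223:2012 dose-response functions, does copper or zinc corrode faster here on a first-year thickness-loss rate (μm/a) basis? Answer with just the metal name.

copper: T≤10 °C ⇒ hinge +0.126·(4.2−10) = -0.7308
  Pd branch = 0.0053·Pd^0.26·e^(0.059·RH+f) = 0.1409 μm/a
  Sd branch = 0.01025·Sd^0.27·e^(0.036·RH+0.049·T) = 0.5064 μm/a
  r_corr = 0.1409 + 0.5064 = 0.6473 μm/a
zinc: temperature factor f = +0.038·(-5.8) = -0.2204
  SO₂ term: 0.0129·12.1^0.44·exp(0.046·57-0.2204) = 0.4266
  Cl⁻ term: 0.0175·438.1^0.57·exp(0.008·57+0.085·4.2) = 1.264
  sum: 0.4266 + 1.264 → r_corr = 1.691 μm/a
Ordering by μm/a: zinc (1.69) > copper (0.647)

zinc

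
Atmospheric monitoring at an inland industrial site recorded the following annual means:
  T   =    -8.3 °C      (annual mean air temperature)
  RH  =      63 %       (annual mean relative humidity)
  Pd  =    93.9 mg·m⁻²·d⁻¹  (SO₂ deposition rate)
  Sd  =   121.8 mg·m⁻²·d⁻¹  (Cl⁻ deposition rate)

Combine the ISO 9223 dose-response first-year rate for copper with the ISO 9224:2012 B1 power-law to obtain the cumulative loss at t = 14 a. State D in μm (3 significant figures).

D(14) = 1.81 μm

copper: temperature factor f = +0.126·(-18.3) = -2.3058
  SO₂ term: 0.0053·93.9^0.26·exp(0.059·63-2.3058) = 0.0708
  Cl⁻ term: 0.01025·121.8^0.27·exp(0.036·63+0.049·-8.3) = 0.2411
  r_corr = 0.0708 + 0.2411 = 0.3119 μm/a
ISO 9224: D(t) = r_corr · t^b with b = 0.667 (copper, B1)
  D(14) = 0.3119 × 14^0.667 = 0.3119 × 5.814 = 1.813 μm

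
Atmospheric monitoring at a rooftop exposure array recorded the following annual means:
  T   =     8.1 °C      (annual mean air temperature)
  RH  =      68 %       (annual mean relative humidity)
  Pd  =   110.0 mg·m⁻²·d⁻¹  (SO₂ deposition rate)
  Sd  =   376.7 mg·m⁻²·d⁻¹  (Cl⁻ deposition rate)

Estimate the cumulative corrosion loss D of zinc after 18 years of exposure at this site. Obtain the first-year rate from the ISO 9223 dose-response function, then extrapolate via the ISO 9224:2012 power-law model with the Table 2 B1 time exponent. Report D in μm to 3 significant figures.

D(18) = 41.2 μm

zinc: T≤10 °C ⇒ hinge +0.038·(8.1−10) = -0.0722
  sulphur-dioxide contribution → 2.167 μm/a
  chloride contribution → 1.765 μm/a
  total first-year rate 3.932 μm/a
ISO 9224: D(t) = r_corr · t^b with b = 0.813 (zinc, B1)
  D(18) = 3.932 × 18^0.813 = 3.932 × 10.48 = 41.22 μm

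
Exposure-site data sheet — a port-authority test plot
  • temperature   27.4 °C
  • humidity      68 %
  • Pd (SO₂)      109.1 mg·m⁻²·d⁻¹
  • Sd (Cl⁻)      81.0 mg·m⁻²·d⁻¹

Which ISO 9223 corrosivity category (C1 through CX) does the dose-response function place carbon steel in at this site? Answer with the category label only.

carbon steel: temperature factor f = -0.054·(17.4) = -0.9396
  Pd branch = 1.77·Pd^0.52·e^(0.02·RH+f) = 30.92 μm/a
  Sd branch = 0.102·Sd^0.62·e^(0.033·RH+0.04·T) = 43.89 μm/a
  sum: 30.92 + 43.89 → r_corr = 74.81 μm/a
ISO 9223 Table 2 (carbon steel): 50 < 74.8 ≤ 80 μm/a ⇒ C4

C4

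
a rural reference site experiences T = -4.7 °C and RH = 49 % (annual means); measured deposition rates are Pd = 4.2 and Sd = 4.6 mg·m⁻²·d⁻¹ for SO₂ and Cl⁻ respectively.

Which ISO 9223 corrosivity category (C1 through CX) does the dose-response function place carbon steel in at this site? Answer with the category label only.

C2

carbon steel: temperature factor f = +0.150·(-14.7) = -2.2050
  Pd branch = 1.77·Pd^0.52·e^(0.02·RH+f) = 1.097 μm/a
  Sd branch = 0.102·Sd^0.62·e^(0.033·RH+0.04·T) = 1.097 μm/a
  sum: 1.097 + 1.097 → r_corr = 2.193 μm/a
Category bounds: 1.3…25 μm/a bracket r_corr ⇒ C2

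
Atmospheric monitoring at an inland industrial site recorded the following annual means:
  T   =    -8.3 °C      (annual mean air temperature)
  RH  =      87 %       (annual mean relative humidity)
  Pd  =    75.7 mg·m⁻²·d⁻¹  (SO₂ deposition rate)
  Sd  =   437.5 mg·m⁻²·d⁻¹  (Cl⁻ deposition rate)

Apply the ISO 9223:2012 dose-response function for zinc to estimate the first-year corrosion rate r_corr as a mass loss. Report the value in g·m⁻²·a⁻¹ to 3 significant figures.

r_corr = 20.8 g·m⁻²·a⁻¹

zinc: f(T) = +0.038·(T−10) [T≤10 °C] = -0.6954
  SO₂ term: 0.0129·75.7^0.44·exp(0.046·87-0.6954) = 2.363
  Cl⁻ term: 0.0175·437.5^0.57·exp(0.008·87+0.085·-8.3) = 0.555
  sum: 2.363 + 0.555 → r_corr = 2.918 μm/a
Convert to mass loss: 2.918 μm/a × 7.14 g/cm³ = 20.83 g·m⁻²·a⁻¹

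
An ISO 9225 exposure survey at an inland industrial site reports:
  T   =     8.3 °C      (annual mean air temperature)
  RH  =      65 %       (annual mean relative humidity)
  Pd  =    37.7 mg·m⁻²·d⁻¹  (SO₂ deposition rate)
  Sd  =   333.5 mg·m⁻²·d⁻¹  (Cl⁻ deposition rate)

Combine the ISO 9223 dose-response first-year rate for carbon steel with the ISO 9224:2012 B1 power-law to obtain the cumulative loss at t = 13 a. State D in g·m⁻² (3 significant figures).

D(13) = 2.33e+03 g·m⁻²

carbon steel: temperature factor f = +0.150·(-1.7) = -0.2550
  SO₂ term: 1.77·37.7^0.52·exp(0.02·65-0.2550) = 33.23
  Cl⁻ term: 0.102·333.5^0.62·exp(0.033·65+0.04·8.3) = 44.53
  sum: 33.23 + 44.53 → r_corr = 77.76 μm/a
Power-law: D(13) = r_corr · 13^0.523
  D(13) = 77.76 × 13^0.523 = 77.76 × 3.825 = 297.4 μm
  Mass loss = 297.4 μm × 7.85 g/cm³ = 2335 g·m⁻²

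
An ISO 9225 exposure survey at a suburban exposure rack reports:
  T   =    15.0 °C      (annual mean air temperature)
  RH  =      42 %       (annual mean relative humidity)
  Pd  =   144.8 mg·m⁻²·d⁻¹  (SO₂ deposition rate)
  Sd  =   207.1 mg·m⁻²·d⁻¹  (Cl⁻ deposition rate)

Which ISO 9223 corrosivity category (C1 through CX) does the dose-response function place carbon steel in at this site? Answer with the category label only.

carbon steel: T>10 °C ⇒ hinge -0.054·(15.0−10) = -0.2700
  sulphur-dioxide contribution → 41.6 μm/a
  chloride contribution → 20.28 μm/a
  total first-year rate 61.89 μm/a
61.9 μm/a falls in (50, 80] for carbon steel → category C4

C4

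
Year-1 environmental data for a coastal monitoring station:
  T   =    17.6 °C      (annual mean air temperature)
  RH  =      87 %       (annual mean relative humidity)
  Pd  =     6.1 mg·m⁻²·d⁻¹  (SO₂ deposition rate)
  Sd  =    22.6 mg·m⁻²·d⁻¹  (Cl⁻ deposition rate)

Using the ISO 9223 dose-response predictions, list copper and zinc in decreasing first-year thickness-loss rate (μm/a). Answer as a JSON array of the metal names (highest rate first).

copper: T>10 °C ⇒ hinge -0.080·(17.6−10) = -0.6080
  Pd branch = 0.0053·Pd^0.26·e^(0.059·RH+f) = 0.7828 μm/a
  Sd branch = 0.01025·Sd^0.27·e^(0.036·RH+0.049·T) = 1.291 μm/a
  r_corr = 0.7828 + 1.291 = 2.074 μm/a
zinc: T>10 °C ⇒ hinge -0.071·(17.6−10) = -0.5396
  Pd branch = 0.0129·Pd^0.44·e^(0.046·RH+f) = 0.9117 μm/a
  Cl⁻ term: 0.0175·22.6^0.57·exp(0.008·87+0.085·17.6) = 0.9265
  sum: 0.9117 + 0.9265 → r_corr = 1.838 μm/a
Ordering by μm/a: copper (2.07) > zinc (1.84)

["copper", "zinc"]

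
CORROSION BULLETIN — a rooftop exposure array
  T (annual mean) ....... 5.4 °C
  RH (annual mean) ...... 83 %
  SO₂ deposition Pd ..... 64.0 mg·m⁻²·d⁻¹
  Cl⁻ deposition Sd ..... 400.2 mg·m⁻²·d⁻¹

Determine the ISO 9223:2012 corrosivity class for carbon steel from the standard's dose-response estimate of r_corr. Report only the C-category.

carbon steel: f(T) = +0.150·(T−10) [T≤10 °C] = -0.6900
  sulphur-dioxide contribution → 40.59 μm/a
  chloride contribution → 80.42 μm/a
  ⇒ r_corr(carbon steel) = 121 μm/a
ISO 9223 Table 2 (carbon steel): 80 < 121 ≤ 200 μm/a ⇒ C5

C5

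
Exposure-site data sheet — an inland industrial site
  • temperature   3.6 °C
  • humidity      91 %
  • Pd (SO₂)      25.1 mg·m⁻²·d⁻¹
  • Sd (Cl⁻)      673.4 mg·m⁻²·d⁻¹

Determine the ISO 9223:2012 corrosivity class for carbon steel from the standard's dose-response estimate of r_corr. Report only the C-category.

carbon steel: temperature factor f = +0.150·(-6.4) = -0.9600
  sulphur-dioxide contribution → 22.35 μm/a
  chloride contribution → 134.5 μm/a
  ⇒ r_corr(carbon steel) = 156.9 μm/a
157 μm/a falls in (80, 200] for carbon steel → category C5

C5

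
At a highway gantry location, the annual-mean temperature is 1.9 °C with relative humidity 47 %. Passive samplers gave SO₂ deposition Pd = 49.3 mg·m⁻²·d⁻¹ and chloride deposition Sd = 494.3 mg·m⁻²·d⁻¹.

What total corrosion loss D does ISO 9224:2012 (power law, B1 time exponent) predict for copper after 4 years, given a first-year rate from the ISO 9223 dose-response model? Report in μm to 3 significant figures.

D(4) = 1.03 μm

copper: temperature factor f = +0.126·(-8.1) = -1.0206
  sulphur-dioxide contribution → 0.08423 μm/a
  chloride contribution → 0.3261 μm/a
  ⇒ r_corr(copper) = 0.4103 μm/a
Long-term exponent b (ISO 9224 Table 2, B1) = 0.667
  D(4) = 0.4103 × 4^0.667 = 0.4103 × 2.521 = 1.034 μm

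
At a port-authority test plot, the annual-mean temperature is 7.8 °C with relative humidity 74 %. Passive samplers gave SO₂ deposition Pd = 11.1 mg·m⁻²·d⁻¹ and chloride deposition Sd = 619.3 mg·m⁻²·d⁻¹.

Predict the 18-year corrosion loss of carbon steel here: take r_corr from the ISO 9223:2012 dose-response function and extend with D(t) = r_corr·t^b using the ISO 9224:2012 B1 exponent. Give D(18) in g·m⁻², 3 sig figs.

D(18) = 3.76e+03 g·m⁻²

carbon steel: temperature factor f = +0.150·(-2.2) = -0.3300
  Pd branch = 1.77·Pd^0.52·e^(0.02·RH+f) = 19.54 μm/a
  Cl⁻ term: 0.102·619.3^0.62·exp(0.033·74+0.04·7.8) = 86.22
  r_corr = 19.54 + 86.22 = 105.8 μm/a
Long-term exponent b (ISO 9224 Table 2, B1) = 0.523
  D(18) = 105.8 × 18^0.523 = 105.8 × 4.534 = 479.6 μm
  Mass loss = 479.6 μm × 7.85 g/cm³ = 3765 g·m⁻²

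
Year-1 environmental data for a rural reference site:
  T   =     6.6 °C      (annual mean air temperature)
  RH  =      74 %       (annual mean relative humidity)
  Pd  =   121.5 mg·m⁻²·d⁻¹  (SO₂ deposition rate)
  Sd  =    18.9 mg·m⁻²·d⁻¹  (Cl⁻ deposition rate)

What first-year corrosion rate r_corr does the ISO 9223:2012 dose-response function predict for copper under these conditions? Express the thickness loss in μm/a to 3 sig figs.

r_corr = 1.40 μm/a

copper: f(T) = +0.126·(T−10) [T≤10 °C] = -0.4284
  sulphur-dioxide contribution → 0.947 μm/a
  chloride contribution → 0.4496 μm/a
  ⇒ r_corr(copper) = 1.397 μm/a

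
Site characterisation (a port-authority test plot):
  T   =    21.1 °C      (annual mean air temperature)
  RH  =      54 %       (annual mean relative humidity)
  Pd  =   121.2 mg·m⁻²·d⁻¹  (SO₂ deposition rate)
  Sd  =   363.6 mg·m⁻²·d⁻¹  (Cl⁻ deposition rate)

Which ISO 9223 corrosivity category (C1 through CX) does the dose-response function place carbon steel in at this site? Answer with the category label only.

C5

carbon steel: T>10 °C ⇒ hinge -0.054·(21.1−10) = -0.5994
  Pd branch = 1.77·Pd^0.52·e^(0.02·RH+f) = 34.68 μm/a
  Cl⁻ term: 0.102·363.6^0.62·exp(0.033·54+0.04·21.1) = 54.53
  r_corr = 34.68 + 54.53 = 89.21 μm/a
Category bounds: 80…200 μm/a bracket r_corr ⇒ C5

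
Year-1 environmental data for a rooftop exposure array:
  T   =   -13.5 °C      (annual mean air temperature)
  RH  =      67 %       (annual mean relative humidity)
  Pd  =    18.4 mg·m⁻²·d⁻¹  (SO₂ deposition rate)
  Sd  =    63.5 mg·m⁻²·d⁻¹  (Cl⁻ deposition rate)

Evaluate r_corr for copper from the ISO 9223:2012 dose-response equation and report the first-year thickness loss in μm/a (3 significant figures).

r_corr = 0.211 μm/a

copper: f(T) = +0.126·(T−10) [T≤10 °C] = -2.9610
  Pd branch = 0.0053·Pd^0.26·e^(0.059·RH+f) = 0.03048 μm/a
  Cl⁻ term: 0.01025·63.5^0.27·exp(0.036·67+0.049·-13.5) = 0.181
  sum: 0.03048 + 0.181 → r_corr = 0.2115 μm/a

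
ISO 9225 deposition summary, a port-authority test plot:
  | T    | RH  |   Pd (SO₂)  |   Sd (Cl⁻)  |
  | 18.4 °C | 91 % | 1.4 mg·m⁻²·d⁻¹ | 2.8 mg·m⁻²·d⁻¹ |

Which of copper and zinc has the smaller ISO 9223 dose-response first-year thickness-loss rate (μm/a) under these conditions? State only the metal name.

zinc

copper: T>10 °C ⇒ hinge -0.080·(18.4−10) = -0.6720
  Pd branch = 0.0053·Pd^0.26·e^(0.059·RH+f) = 0.6341 μm/a
  Sd branch = 0.01025·Sd^0.27·e^(0.036·RH+0.049·T) = 0.8826 μm/a
  r_corr = 0.6341 + 0.8826 = 1.517 μm/a
zinc: T>10 °C ⇒ hinge -0.071·(18.4−10) = -0.5964
  Pd branch = 0.0129·Pd^0.44·e^(0.046·RH+f) = 0.5418 μm/a
  Cl⁻ term: 0.0175·2.8^0.57·exp(0.008·91+0.085·18.4) = 0.3114
  r_corr = 0.5418 + 0.3114 = 0.8532 μm/a
Ordering by μm/a: copper (1.52) > zinc (0.853)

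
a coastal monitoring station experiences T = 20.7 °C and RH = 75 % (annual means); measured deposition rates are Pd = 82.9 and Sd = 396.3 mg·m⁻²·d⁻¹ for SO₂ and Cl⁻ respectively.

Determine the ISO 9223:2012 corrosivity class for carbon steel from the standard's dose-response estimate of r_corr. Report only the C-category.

carbon steel: temperature factor f = -0.054·(10.7) = -0.5778
  Pd branch = 1.77·Pd^0.52·e^(0.02·RH+f) = 44.27 μm/a
  Cl⁻ term: 0.102·396.3^0.62·exp(0.033·75+0.04·20.7) = 113.2
  r_corr = 44.27 + 113.2 = 157.5 μm/a
Category bounds: 80…200 μm/a bracket r_corr ⇒ C5

C5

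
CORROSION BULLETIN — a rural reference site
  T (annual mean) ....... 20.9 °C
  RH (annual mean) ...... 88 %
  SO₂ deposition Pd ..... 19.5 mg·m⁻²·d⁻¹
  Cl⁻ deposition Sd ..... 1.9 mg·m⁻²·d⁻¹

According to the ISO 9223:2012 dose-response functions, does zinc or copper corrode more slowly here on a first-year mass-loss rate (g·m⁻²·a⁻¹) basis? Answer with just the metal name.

zinc

zinc: T>10 °C ⇒ hinge -0.071·(20.9−10) = -0.7739
  Pd branch = 0.0129·Pd^0.44·e^(0.046·RH+f) = 1.259 μm/a
  Cl⁻ term: 0.0175·1.9^0.57·exp(0.008·88+0.085·20.9) = 0.3014
  r_corr = 1.259 + 0.3014 = 1.561 μm/a
  mass loss = 1.561 μm/a × 7.14 g/cm³ = 11.14 g·m⁻²·a⁻¹
copper: f(T) = -0.080·(T−10) [T>10 °C] = -0.8720
  SO₂ term: 0.0053·19.5^0.26·exp(0.059·88-0.8720) = 0.8627
  Sd branch = 0.01025·Sd^0.27·e^(0.036·RH+0.049·T) = 0.8065 μm/a
  r_corr = 0.8627 + 0.8065 = 1.669 μm/a
  mass loss = 1.669 μm/a × 8.96 g/cm³ = 14.96 g·m⁻²·a⁻¹
Ordering by g·m⁻²·a⁻¹: copper (15) > zinc (11.1)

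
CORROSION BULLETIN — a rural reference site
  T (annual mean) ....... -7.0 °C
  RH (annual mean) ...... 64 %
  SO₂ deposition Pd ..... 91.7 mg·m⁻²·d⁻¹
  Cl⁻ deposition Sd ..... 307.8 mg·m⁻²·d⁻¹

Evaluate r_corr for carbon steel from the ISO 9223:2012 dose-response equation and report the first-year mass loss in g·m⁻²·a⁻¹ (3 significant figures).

carbon steel: f(T) = +0.150·(T−10) [T≤10 °C] = -2.5500
  Pd branch = 1.77·Pd^0.52·e^(0.02·RH+f) = 5.21 μm/a
  Cl⁻ term: 0.102·307.8^0.62·exp(0.033·64+0.04·-7.0) = 22.23
  sum: 5.21 + 22.23 → r_corr = 27.44 μm/a
Convert to mass loss: 27.44 μm/a × 7.85 g/cm³ = 215.4 g·m⁻²·a⁻¹

r_corr = 215 g·m⁻²·a⁻¹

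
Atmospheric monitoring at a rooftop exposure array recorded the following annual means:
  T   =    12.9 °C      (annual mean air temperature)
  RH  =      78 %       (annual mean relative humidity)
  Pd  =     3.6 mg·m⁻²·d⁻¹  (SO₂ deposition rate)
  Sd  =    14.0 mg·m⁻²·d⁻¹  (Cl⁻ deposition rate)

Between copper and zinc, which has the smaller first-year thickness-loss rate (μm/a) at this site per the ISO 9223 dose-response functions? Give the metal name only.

copper: f(T) = -0.080·(T−10) [T>10 °C] = -0.2320
  sulphur-dioxide contribution → 0.5845 μm/a
  chloride contribution → 0.6519 μm/a
  ⇒ r_corr(copper) = 1.236 μm/a
zinc: temperature factor f = -0.071·(2.9) = -0.2059
  sulphur-dioxide contribution → 0.6671 μm/a
  chloride contribution → 0.4401 μm/a
  total first-year rate 1.107 μm/a
Ordering by μm/a: copper (1.24) > zinc (1.11)

zinc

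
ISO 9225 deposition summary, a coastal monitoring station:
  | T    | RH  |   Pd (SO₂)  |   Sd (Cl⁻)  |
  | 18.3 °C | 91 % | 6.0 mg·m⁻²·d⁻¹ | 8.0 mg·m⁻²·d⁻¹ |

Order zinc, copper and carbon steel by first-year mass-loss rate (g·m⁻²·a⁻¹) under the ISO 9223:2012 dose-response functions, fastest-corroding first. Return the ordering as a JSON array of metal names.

zinc: T>10 °C ⇒ hinge -0.071·(18.3−10) = -0.5893
  sulphur-dioxide contribution → 1.035 μm/a
  chloride contribution → 0.5617 μm/a
  total first-year rate 1.597 μm/a
  mass loss = 1.597 μm/a × 7.14 g/cm³ = 11.4 g·m⁻²·a⁻¹
copper: T>10 °C ⇒ hinge -0.080·(18.3−10) = -0.6640
  sulphur-dioxide contribution → 0.9331 μm/a
  chloride contribution → 1.166 μm/a
  ⇒ r_corr(copper) = 2.099 μm/a
  mass loss = 2.099 μm/a × 8.96 g/cm³ = 18.81 g·m⁻²·a⁻¹
carbon steel: f(T) = -0.054·(T−10) [T>10 °C] = -0.4482
  sulphur-dioxide contribution → 17.72 μm/a
  chloride contribution → 15.51 μm/a
  total first-year rate 33.23 μm/a
  mass loss = 33.23 μm/a × 7.85 g/cm³ = 260.8 g·m⁻²·a⁻¹
Ordering by g·m⁻²·a⁻¹: carbon steel (261) > copper (18.8) > zinc (11.4)

["carbon steel", "copper", "zinc"]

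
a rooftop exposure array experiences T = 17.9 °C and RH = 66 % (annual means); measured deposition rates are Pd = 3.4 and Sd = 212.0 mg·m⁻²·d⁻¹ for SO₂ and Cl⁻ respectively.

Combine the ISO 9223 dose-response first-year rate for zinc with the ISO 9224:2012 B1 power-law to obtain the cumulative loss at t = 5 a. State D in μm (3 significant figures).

zinc: T>10 °C ⇒ hinge -0.071·(17.9−10) = -0.5609
  sulphur-dioxide contribution → 0.2626 μm/a
  chloride contribution → 2.878 μm/a
  ⇒ r_corr(zinc) = 3.141 μm/a
ISO 9224: D(t) = r_corr · t^b with b = 0.813 (zinc, B1)
  D(5) = 3.141 × 5^0.813 = 3.141 × 3.701 = 11.62 μm

D(5) = 11.6 μm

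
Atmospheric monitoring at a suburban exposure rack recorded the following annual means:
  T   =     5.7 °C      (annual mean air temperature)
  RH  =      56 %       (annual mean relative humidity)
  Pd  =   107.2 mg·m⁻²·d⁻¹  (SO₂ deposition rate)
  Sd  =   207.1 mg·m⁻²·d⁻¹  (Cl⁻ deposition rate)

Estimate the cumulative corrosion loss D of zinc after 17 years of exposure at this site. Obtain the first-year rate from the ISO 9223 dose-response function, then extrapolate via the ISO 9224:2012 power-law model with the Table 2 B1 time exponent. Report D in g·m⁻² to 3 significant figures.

zinc: T≤10 °C ⇒ hinge +0.038·(5.7−10) = -0.1634
  sulphur-dioxide contribution → 1.126 μm/a
  chloride contribution → 0.9295 μm/a
  ⇒ r_corr(zinc) = 2.056 μm/a
Long-term exponent b (ISO 9224 Table 2, B1) = 0.813
  D(17) = 2.056 × 17^0.813 = 2.056 × 10.01 = 20.57 μm
  Mass loss = 20.57 μm × 7.14 g/cm³ = 146.9 g·m⁻²

D(17) = 147 g·m⁻²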